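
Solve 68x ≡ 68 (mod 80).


GCD(68, 80) = 4 divides 68
Divide: 17x ≡ 17 (mod 20)
x ≡ 1 (mod 20)


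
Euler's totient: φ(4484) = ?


4484 = 2^2 × 19 × 59
Prime factors: 2, 19, 59
φ(4484) = 4484 × (1-1/2) × (1-1/19) × (1-1/59)
= 4484 × 1/2 × 18/19 × 58/59 = 2088

φ(4484) = 2088


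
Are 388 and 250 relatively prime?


Euclidean algorithm:
388 = 1 * 250 + 138
250 = 1 * 138 + 112
138 = 1 * 112 + 26
112 = 4 * 26 + 8
26 = 3 * 8 + 2
8 = 4 * 2 + 0
GCD(388, 250) = 2

No, not coprime (GCD = 2)


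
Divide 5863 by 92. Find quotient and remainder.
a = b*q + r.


5863 = 92 * 63 + 67
Check: 5796 + 67 = 5863

q = 63, r = 67


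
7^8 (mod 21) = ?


7^1 mod 21 = 7
7^2 mod 21 = 7
7^3 mod 21 = 7
7^4 mod 21 = 7
7^5 mod 21 = 7
7^6 mod 21 = 7
7^7 mod 21 = 7
7^8 mod 21 = 7


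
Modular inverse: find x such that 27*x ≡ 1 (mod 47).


Use the extended Euclidean algorithm on (47, 27); each row r = 47*s + 27*t:
r=47, s=1, t=0
r=27, s=0, t=1
q=1: r=20, s=1, t=-1   [47*(1) + 27*(-1) = 20]
q=1: r=7, s=-1, t=2   [47*(-1) + 27*(2) = 7]
q=2: r=6, s=3, t=-5   [47*(3) + 27*(-5) = 6]
q=1: r=1, s=-4, t=7   [47*(-4) + 27*(7) = 1]
q=6: r=0, s=27, t=-47   [47*(27) + 27*(-47) = 0]
GCD = 1 with t = 7, so 27*(7) ≡ 1 (mod 47)
Inverse = 7 mod 47 = 7
Check: 27 * 7 = 189 ≡ 1 (mod 47)

27^(-1) ≡ 7 (mod 47)


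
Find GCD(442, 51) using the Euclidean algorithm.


442 = 8 * 51 + 34
51 = 1 * 34 + 17
34 = 2 * 17 + 0
GCD = 17


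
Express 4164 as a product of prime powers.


4164 / 2 = 2082
2082 / 2 = 1041
1041 / 3 = 347
347 / 347 = 1
4164 = 2^2 × 3 × 347


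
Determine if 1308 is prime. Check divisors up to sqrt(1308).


1308 / 2 = 654 (exact division)
1308 is NOT prime.

No, 1308 is not prime


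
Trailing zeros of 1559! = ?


floor(1559/5) = 311
floor(1559/25) = 62
floor(1559/125) = 12
floor(1559/625) = 2
Total = 387

387 trailing zeros


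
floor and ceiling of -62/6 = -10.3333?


-62/6 = -10.3333
floor = -11
ceil = -10

floor = -11, ceil = -10


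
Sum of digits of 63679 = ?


6 + 3 + 6 + 7 + 9 = 31


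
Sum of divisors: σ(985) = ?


Divisors of 985: 1, 5, 197, 985
Sum = 1 + 5 + 197 + 985 = 1188

σ(985) = 1188


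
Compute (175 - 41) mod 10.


175 - 41 = 134
134 mod 10 = 4


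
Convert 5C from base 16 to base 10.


5C (base 16) = 92 (decimal)
92 (decimal) = 92 (base 10)


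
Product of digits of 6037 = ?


6 × 0 × 3 × 7 = 0


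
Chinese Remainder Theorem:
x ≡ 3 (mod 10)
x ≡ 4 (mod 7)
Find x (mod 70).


M = 10*7 = 70
M1 = M/10 = 7, M2 = M/7 = 10
M1^(-1) mod 10 = 3, M2^(-1) mod 7 = 5
x = 3*7*3 + 4*10*5 = 263
263 mod 70 = 53
Check: 53 mod 10 = 3 ✓, 53 mod 7 = 4 ✓

x ≡ 53 (mod 70)


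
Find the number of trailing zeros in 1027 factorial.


floor(1027/5) = 205
floor(1027/25) = 41
floor(1027/125) = 8
floor(1027/625) = 1
Total = 255

255 trailing zeros


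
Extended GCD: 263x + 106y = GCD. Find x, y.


Tabular extended Euclidean (each row: r = 263*s + 106*t):
r=263, s=1, t=0
r=106, s=0, t=1
q=2: r=51, s=1, t=-2   [263*(1) + 106*(-2) = 51]
q=2: r=4, s=-2, t=5   [263*(-2) + 106*(5) = 4]
q=12: r=3, s=25, t=-62   [263*(25) + 106*(-62) = 3]
q=1: r=1, s=-27, t=67   [263*(-27) + 106*(67) = 1]
q=3: r=0, s=106, t=-263   [263*(106) + 106*(-263) = 0]
GCD = 1; from the row with r=1: x=-27, y=67
Check: 263*(-27) + 106*(67) = -7101 + 7102 = 1

GCD = 1, x = -27, y = 67


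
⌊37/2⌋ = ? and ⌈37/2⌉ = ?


37/2 = 18.5000
floor = 18
ceil = 19

floor = 18, ceil = 19


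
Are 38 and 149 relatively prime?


Euclidean algorithm:
149 = 3 * 38 + 35
38 = 1 * 35 + 3
35 = 11 * 3 + 2
3 = 1 * 2 + 1
2 = 2 * 1 + 0
GCD(38, 149) = 1

Yes, coprime (GCD = 1)


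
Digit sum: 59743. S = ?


5 + 9 + 7 + 4 + 3 = 28


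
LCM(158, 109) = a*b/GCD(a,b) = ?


GCD(158, 109) = 1
LCM = 158*109/1 = 17222/1 = 17222

LCM = 17222


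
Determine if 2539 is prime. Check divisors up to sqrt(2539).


Check divisors up to sqrt(2539) = 50.3885
No divisors found.
2539 is prime.

Yes, 2539 is prime


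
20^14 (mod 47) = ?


20^1 mod 47 = 20
20^2 mod 47 = 24
20^3 mod 47 = 10
20^4 mod 47 = 12
20^5 mod 47 = 5
20^6 mod 47 = 6
20^7 mod 47 = 26
20^8 mod 47 = 3
20^9 mod 47 = 13
20^10 mod 47 = 25
20^11 mod 47 = 30
20^12 mod 47 = 36
20^13 mod 47 = 15
20^14 mod 47 = 18


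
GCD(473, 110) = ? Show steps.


473 = 4 * 110 + 33
110 = 3 * 33 + 11
33 = 3 * 11 + 0
GCD = 11


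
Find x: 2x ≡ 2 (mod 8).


GCD(2, 8) = 2 divides 2
Divide: 1x ≡ 1 (mod 4)
x ≡ 1 (mod 4)


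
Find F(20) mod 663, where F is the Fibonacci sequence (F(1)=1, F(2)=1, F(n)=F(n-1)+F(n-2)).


F(k) mod 663 for k=1..20:
1, 1, 2, 3, 5, 8, 13, 21, 34, 55, 89, 144, 233, 377, 610, 324, 271, 595, 203, 135
F(20) mod 663 = 135


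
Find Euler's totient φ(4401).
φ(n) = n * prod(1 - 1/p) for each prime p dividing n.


4401 = 3^3 × 163
Prime factors: 3, 163
φ(4401) = 4401 × (1-1/3) × (1-1/163)
= 4401 × 2/3 × 162/163 = 2916

φ(4401) = 2916


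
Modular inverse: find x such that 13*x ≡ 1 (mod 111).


Use the extended Euclidean algorithm on (111, 13); each row r = 111*s + 13*t:
r=111, s=1, t=0
r=13, s=0, t=1
q=8: r=7, s=1, t=-8   [111*(1) + 13*(-8) = 7]
q=1: r=6, s=-1, t=9   [111*(-1) + 13*(9) = 6]
q=1: r=1, s=2, t=-17   [111*(2) + 13*(-17) = 1]
q=6: r=0, s=-13, t=111   [111*(-13) + 13*(111) = 0]
GCD = 1 with t = -17, so 13*(-17) ≡ 1 (mod 111)
Inverse = -17 mod 111 = 94
Check: 13 * 94 = 1222 ≡ 1 (mod 111)

13^(-1) ≡ 94 (mod 111)


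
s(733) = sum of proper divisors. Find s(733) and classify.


Proper divisors: 1
Sum = 1 = 1
1 < 733 → deficient

s(733) = 1 (deficient)


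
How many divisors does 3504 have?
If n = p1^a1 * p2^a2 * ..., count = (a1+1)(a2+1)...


3504 = 2^4 × 3^1 × 73^1
d(3504) = (4+1) × (1+1) × (1+1) = 20

20 divisors


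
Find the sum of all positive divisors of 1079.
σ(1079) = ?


Divisors of 1079: 1, 13, 83, 1079
Sum = 1 + 13 + 83 + 1079 = 1176

σ(1079) = 1176


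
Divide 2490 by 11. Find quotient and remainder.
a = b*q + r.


2490 = 11 * 226 + 4
Check: 2486 + 4 = 2490

q = 226, r = 4


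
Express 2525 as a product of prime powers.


2525 / 5 = 505
505 / 5 = 101
101 / 101 = 1
2525 = 5^2 × 101


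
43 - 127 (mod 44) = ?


43 - 127 = -84
-84 mod 44 = 4


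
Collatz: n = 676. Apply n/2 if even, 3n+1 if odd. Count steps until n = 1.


676 → 338 → 169 → 508 → 254 → 127 → 382 → 191 → 574 → 287 → 862 → 431 → 1294 → 647 → 1942 → 971 → 2914 → 1457 → 4372 → 2186 → 1093 → 3280 → 1640 → 820 → 410 → 205 → 616 → 308 → 154 → 77 → 232 → 116 → 58 → 29 → 88 → 44 → 22 → 11 → 34 → 17 → 52 → 26 → 13 → 40 → 20 → 10 → 5 → 16 → 8 → 4 → 2 → 1
Total steps = 51

51 steps


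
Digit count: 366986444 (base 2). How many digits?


366986444 in base 2 = 10101110111111100010011001100
Number of digits = 29

29 digits (base 2)


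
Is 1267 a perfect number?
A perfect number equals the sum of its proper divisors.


Proper divisors of 1267: 1, 7, 181
Sum = 1 + 7 + 181 = 189

No, 1267 is not perfect (189 ≠ 1267)


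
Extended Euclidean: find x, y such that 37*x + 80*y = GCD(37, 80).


Tabular extended Euclidean (each row: r = 37*s + 80*t):
r=37, s=1, t=0
r=80, s=0, t=1
q=0: r=37, s=1, t=0   [37*(1) + 80*(0) = 37]
q=2: r=6, s=-2, t=1   [37*(-2) + 80*(1) = 6]
q=6: r=1, s=13, t=-6   [37*(13) + 80*(-6) = 1]
q=6: r=0, s=-80, t=37   [37*(-80) + 80*(37) = 0]
GCD = 1; from the row with r=1: x=13, y=-6
Check: 37*(13) + 80*(-6) = 481 - 480 = 1

GCD = 1, x = 13, y = -6


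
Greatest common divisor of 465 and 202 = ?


465 = 2 * 202 + 61
202 = 3 * 61 + 19
61 = 3 * 19 + 4
19 = 4 * 4 + 3
4 = 1 * 3 + 1
3 = 3 * 1 + 0
GCD = 1


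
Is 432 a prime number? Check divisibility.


432 / 2 = 216 (exact division)
432 is NOT prime.

No, 432 is not prime


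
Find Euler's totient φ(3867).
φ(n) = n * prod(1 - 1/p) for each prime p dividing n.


3867 = 3 × 1289
Prime factors: 3, 1289
φ(3867) = 3867 × (1-1/3) × (1-1/1289)
= 3867 × 2/3 × 1288/1289 = 2576

φ(3867) = 2576


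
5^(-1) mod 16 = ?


Use the extended Euclidean algorithm on (16, 5); each row r = 16*s + 5*t:
r=16, s=1, t=0
r=5, s=0, t=1
q=3: r=1, s=1, t=-3   [16*(1) + 5*(-3) = 1]
q=5: r=0, s=-5, t=16   [16*(-5) + 5*(16) = 0]
GCD = 1 with t = -3, so 5*(-3) ≡ 1 (mod 16)
Inverse = -3 mod 16 = 13
Check: 5 * 13 = 65 ≡ 1 (mod 16)

5^(-1) ≡ 13 (mod 16)


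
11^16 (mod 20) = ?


11^1 mod 20 = 11
11^2 mod 20 = 1
11^3 mod 20 = 11
11^4 mod 20 = 1
11^5 mod 20 = 11
11^6 mod 20 = 1
11^7 mod 20 = 11
11^8 mod 20 = 1
11^9 mod 20 = 11
11^10 mod 20 = 1
11^11 mod 20 = 11
11^12 mod 20 = 1
11^13 mod 20 = 11
11^14 mod 20 = 1
11^15 mod 20 = 11
11^16 mod 20 = 1


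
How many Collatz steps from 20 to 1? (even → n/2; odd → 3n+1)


20 → 10 → 5 → 16 → 8 → 4 → 2 → 1
Total steps = 7

7 steps


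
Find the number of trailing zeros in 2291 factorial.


floor(2291/5) = 458
floor(2291/25) = 91
floor(2291/125) = 18
floor(2291/625) = 3
Total = 570

570 trailing zeros


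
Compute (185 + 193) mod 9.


185 + 193 = 378
378 mod 9 = 0


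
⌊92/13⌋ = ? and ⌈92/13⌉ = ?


92/13 = 7.0769
floor = 7
ceil = 8

floor = 7, ceil = 8


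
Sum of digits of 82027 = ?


8 + 2 + 0 + 2 + 7 = 19


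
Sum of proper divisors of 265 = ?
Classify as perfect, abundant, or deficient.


Proper divisors: 1, 5, 53
Sum = 1 + 5 + 53 = 59
59 < 265 → deficient

s(265) = 59 (deficient)


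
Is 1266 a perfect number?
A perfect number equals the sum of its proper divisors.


Proper divisors of 1266: 1, 2, 3, 6, 211, 422, 633
Sum = 1 + 2 + 3 + 6 + 211 + 422 + 633 = 1278

No, 1266 is not perfect (1278 ≠ 1266)


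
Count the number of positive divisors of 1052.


1052 = 2^2 × 263^1
d(1052) = (2+1) × (1+1) = 6

6 divisors


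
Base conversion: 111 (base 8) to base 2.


111 (base 8) = 73 (decimal)
73 (decimal) = 1001001 (base 2)


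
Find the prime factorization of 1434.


1434 / 2 = 717
717 / 3 = 239
239 / 239 = 1
1434 = 2 × 3 × 239


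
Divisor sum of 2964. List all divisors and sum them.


Divisors of 2964: 1, 2, 3, 4, 6, 12, 13, 19, 26, 38, 39, 52, 57, 76, 78, 114, 156, 228, 247, 494, 741, 988, 1482, 2964
Sum = 1 + 2 + 3 + 4 + 6 + 12 + 13 + 19 + 26 + 38 + 39 + 52 + 57 + 76 + 78 + 114 + 156 + 228 + 247 + 494 + 741 + 988 + 1482 + 2964 = 7840

σ(2964) = 7840


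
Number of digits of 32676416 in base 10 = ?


32676416 has 8 digits in base 10
floor(log10(32676416)) + 1 = floor(7.5142) + 1 = 8

8 digits (base 10)


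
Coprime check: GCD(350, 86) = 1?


Euclidean algorithm:
350 = 4 * 86 + 6
86 = 14 * 6 + 2
6 = 3 * 2 + 0
GCD(350, 86) = 2

No, not coprime (GCD = 2)


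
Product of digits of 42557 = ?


4 × 2 × 5 × 5 × 7 = 1400


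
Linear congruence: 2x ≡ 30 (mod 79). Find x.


GCD(2, 79) = 1, unique solution
a^(-1) mod 79 = 40
x = 40 * 30 mod 79 = 15

x ≡ 15 (mod 79)


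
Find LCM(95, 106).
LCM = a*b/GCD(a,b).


GCD(95, 106) = 1
LCM = 95*106/1 = 10070/1 = 10070

LCM = 10070


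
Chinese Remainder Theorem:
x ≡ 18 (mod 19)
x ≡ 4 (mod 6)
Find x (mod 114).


M = 19*6 = 114
M1 = M/19 = 6, M2 = M/6 = 19
M1^(-1) mod 19 = 16, M2^(-1) mod 6 = 1
x = 18*6*16 + 4*19*1 = 1804
1804 mod 114 = 94
Check: 94 mod 19 = 18 ✓, 94 mod 6 = 4 ✓

x ≡ 94 (mod 114)


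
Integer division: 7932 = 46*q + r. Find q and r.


7932 = 46 * 172 + 20
Check: 7912 + 20 = 7932

q = 172, r = 20


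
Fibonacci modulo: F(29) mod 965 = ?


F(k) mod 965 for k=1..29:
1, 1, 2, 3, 5, 8, 13, 21, 34, 55, 89, 144, 233, 377, 610, 22, 632, 654, 321, 10, 331, 341, 672, 48, 720, 768, 523, 326, 849
F(29) mod 965 = 849


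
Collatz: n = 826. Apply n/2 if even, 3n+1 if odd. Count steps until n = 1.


826 → 413 → 1240 → 620 → 310 → 155 → 466 → 233 → 700 → 350 → 175 → 526 → 263 → 790 → 395 → 1186 → 593 → 1780 → 890 → 445 → 1336 → 668 → 334 → 167 → 502 → 251 → 754 → 377 → 1132 → 566 → 283 → 850 → 425 → 1276 → 638 → 319 → 958 → 479 → 1438 → 719 → 2158 → 1079 → 3238 → 1619 → 4858 → 2429 → 7288 → 3644 → 1822 → 911 → 2734 → 1367 → 4102 → 2051 → 6154 → 3077 → 9232 → 4616 → 2308 → 1154 → 577 → 1732 → 866 → 433 → 1300 → 650 → 325 → 976 → 488 → 244 → 122 → 61 → 184 → 92 → 46 → 23 → 70 → 35 → 106 → 53 → 160 → 80 → 40 → 20 → 10 → 5 → 16 → 8 → 4 → 2 → 1
Total steps = 90

90 steps


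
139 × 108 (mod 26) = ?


139 × 108 = 15012
15012 mod 26 = 10


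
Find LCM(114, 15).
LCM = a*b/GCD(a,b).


GCD(114, 15) = 3
LCM = 114*15/3 = 1710/3 = 570

LCM = 570


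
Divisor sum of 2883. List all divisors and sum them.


Divisors of 2883: 1, 3, 31, 93, 961, 2883
Sum = 1 + 3 + 31 + 93 + 961 + 2883 = 3972

σ(2883) = 3972


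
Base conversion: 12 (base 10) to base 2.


12 (base 10) = 12 (decimal)
12 (decimal) = 1100 (base 2)


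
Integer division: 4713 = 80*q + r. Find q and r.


4713 = 80 * 58 + 73
Check: 4640 + 73 = 4713

q = 58, r = 73


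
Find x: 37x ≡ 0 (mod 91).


GCD(37, 91) = 1, unique solution
a^(-1) mod 91 = 32
x = 32 * 0 mod 91 = 0

x ≡ 0 (mod 91)


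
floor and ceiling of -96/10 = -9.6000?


-96/10 = -9.6000
floor = -10
ceil = -9

floor = -10, ceil = -9


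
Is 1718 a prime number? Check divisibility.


1718 / 2 = 859 (exact division)
1718 is NOT prime.

No, 1718 is not prime


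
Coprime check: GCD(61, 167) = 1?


Euclidean algorithm:
167 = 2 * 61 + 45
61 = 1 * 45 + 16
45 = 2 * 16 + 13
16 = 1 * 13 + 3
13 = 4 * 3 + 1
3 = 3 * 1 + 0
GCD(61, 167) = 1

Yes, coprime (GCD = 1)


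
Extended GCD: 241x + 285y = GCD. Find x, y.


Tabular extended Euclidean (each row: r = 241*s + 285*t):
r=241, s=1, t=0
r=285, s=0, t=1
q=0: r=241, s=1, t=0   [241*(1) + 285*(0) = 241]
q=1: r=44, s=-1, t=1   [241*(-1) + 285*(1) = 44]
q=5: r=21, s=6, t=-5   [241*(6) + 285*(-5) = 21]
q=2: r=2, s=-13, t=11   [241*(-13) + 285*(11) = 2]
q=10: r=1, s=136, t=-115   [241*(136) + 285*(-115) = 1]
q=2: r=0, s=-285, t=241   [241*(-285) + 285*(241) = 0]
GCD = 1; from the row with r=1: x=136, y=-115
Check: 241*(136) + 285*(-115) = 32776 - 32775 = 1

GCD = 1, x = 136, y = -115


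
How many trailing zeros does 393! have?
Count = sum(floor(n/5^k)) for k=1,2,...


floor(393/5) = 78
floor(393/25) = 15
floor(393/125) = 3
Total = 96

96 trailing zeros


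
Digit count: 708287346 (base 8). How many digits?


708287346 in base 8 = 5215715562
Number of digits = 10

10 digits (base 8)


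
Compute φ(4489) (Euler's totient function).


4489 = 67^2
Prime factors: 67
φ(4489) = 4489 × (1-1/67)
= 4489 × 66/67 = 4422

φ(4489) = 4422


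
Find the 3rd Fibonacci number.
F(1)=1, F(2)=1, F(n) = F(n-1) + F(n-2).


Sequence: 1, 1, 2
F(3) = 2


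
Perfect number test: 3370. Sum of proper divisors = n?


Proper divisors of 3370: 1, 2, 5, 10, 337, 674, 1685
Sum = 1 + 2 + 5 + 10 + 337 + 674 + 1685 = 2714

No, 3370 is not perfect (2714 ≠ 3370)


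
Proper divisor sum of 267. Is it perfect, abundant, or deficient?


Proper divisors: 1, 3, 89
Sum = 1 + 3 + 89 = 93
93 < 267 → deficient

s(267) = 93 (deficient)


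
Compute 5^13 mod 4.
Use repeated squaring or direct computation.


5^1 mod 4 = 1
5^2 mod 4 = 1
5^3 mod 4 = 1
5^4 mod 4 = 1
5^5 mod 4 = 1
5^6 mod 4 = 1
5^7 mod 4 = 1
5^8 mod 4 = 1
5^9 mod 4 = 1
5^10 mod 4 = 1
5^11 mod 4 = 1
5^12 mod 4 = 1
5^13 mod 4 = 1


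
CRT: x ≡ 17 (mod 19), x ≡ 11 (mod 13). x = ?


M = 19*13 = 247
M1 = M/19 = 13, M2 = M/13 = 19
M1^(-1) mod 19 = 3, M2^(-1) mod 13 = 11
x = 17*13*3 + 11*19*11 = 2962
2962 mod 247 = 245
Check: 245 mod 19 = 17 ✓, 245 mod 13 = 11 ✓

x ≡ 245 (mod 247)


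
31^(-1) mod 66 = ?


Use the extended Euclidean algorithm on (66, 31); each row r = 66*s + 31*t:
r=66, s=1, t=0
r=31, s=0, t=1
q=2: r=4, s=1, t=-2   [66*(1) + 31*(-2) = 4]
q=7: r=3, s=-7, t=15   [66*(-7) + 31*(15) = 3]
q=1: r=1, s=8, t=-17   [66*(8) + 31*(-17) = 1]
q=3: r=0, s=-31, t=66   [66*(-31) + 31*(66) = 0]
GCD = 1 with t = -17, so 31*(-17) ≡ 1 (mod 66)
Inverse = -17 mod 66 = 49
Check: 31 * 49 = 1519 ≡ 1 (mod 66)

31^(-1) ≡ 49 (mod 66)


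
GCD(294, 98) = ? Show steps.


294 = 3 * 98 + 0
GCD = 98


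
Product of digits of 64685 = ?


6 × 4 × 6 × 8 × 5 = 5760


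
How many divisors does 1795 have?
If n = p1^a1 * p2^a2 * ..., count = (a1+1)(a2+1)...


1795 = 5^1 × 359^1
d(1795) = (1+1) × (1+1) = 4

4 divisors


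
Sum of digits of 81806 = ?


8 + 1 + 8 + 0 + 6 = 23


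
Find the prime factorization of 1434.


1434 / 2 = 717
717 / 3 = 239
239 / 239 = 1
1434 = 2 × 3 × 239


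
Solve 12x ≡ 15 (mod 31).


GCD(12, 31) = 1, unique solution
a^(-1) mod 31 = 13
x = 13 * 15 mod 31 = 9

x ≡ 9 (mod 31)


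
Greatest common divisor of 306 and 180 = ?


306 = 1 * 180 + 126
180 = 1 * 126 + 54
126 = 2 * 54 + 18
54 = 3 * 18 + 0
GCD = 18


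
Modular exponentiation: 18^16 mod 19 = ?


18^1 mod 19 = 18
18^2 mod 19 = 1
18^3 mod 19 = 18
18^4 mod 19 = 1
18^5 mod 19 = 18
18^6 mod 19 = 1
18^7 mod 19 = 18
18^8 mod 19 = 1
18^9 mod 19 = 18
18^10 mod 19 = 1
18^11 mod 19 = 18
18^12 mod 19 = 1
18^13 mod 19 = 18
18^14 mod 19 = 1
18^15 mod 19 = 18
18^16 mod 19 = 1


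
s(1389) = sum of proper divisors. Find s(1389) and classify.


Proper divisors: 1, 3, 463
Sum = 1 + 3 + 463 = 467
467 < 1389 → deficient

s(1389) = 467 (deficient)


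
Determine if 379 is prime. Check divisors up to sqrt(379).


Check divisors up to sqrt(379) = 19.4679
No divisors found.
379 is prime.

Yes, 379 is prime


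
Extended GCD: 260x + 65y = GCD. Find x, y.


Tabular extended Euclidean (each row: r = 260*s + 65*t):
r=260, s=1, t=0
r=65, s=0, t=1
q=4: r=0, s=1, t=-4   [260*(1) + 65*(-4) = 0]
GCD = 65; from the row with r=65: x=0, y=1
Check: 260*(0) + 65*(1) = 0 + 65 = 65

GCD = 65, x = 0, y = 1


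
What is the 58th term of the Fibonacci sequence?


Sequence: 1, 1, 2, 3, 5, 8, 13, 21, 34, 55, 89, 144, 233, 377, 610, 987, 1597, 2584, 4181, 6765, 10946, 17711, 28657, 46368, 75025, 121393, 196418, 317811, 514229, 832040, 1346269, 2178309, 3524578, 5702887, 9227465, 14930352, 24157817, 39088169, 63245986, 102334155, 165580141, 267914296, 433494437, 701408733, 1134903170, 1836311903, 2971215073, 4807526976, 7778742049, 12586269025, 20365011074, 32951280099, 53316291173, 86267571272, 139583862445, 225851433717, 365435296162, 591286729879
F(58) = 591286729879


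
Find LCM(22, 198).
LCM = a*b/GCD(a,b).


GCD(22, 198) = 22
LCM = 22*198/22 = 4356/22 = 198

LCM = 198


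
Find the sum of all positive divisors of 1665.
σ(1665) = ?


Divisors of 1665: 1, 3, 5, 9, 15, 37, 45, 111, 185, 333, 555, 1665
Sum = 1 + 3 + 5 + 9 + 15 + 37 + 45 + 111 + 185 + 333 + 555 + 1665 = 2964

σ(1665) = 2964


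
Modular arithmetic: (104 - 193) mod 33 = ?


104 - 193 = -89
-89 mod 33 = 10


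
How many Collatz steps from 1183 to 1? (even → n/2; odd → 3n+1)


1183 → 3550 → 1775 → 5326 → 2663 → 7990 → 3995 → 11986 → 5993 → 17980 → 8990 → 4495 → 13486 → 6743 → 20230 → 10115 → 30346 → 15173 → 45520 → 22760 → 11380 → 5690 → 2845 → 8536 → 4268 → 2134 → 1067 → 3202 → 1601 → 4804 → 2402 → 1201 → 3604 → 1802 → 901 → 2704 → 1352 → 676 → 338 → 169 → 508 → 254 → 127 → 382 → 191 → 574 → 287 → 862 → 431 → 1294 → 647 → 1942 → 971 → 2914 → 1457 → 4372 → 2186 → 1093 → 3280 → 1640 → 820 → 410 → 205 → 616 → 308 → 154 → 77 → 232 → 116 → 58 → 29 → 88 → 44 → 22 → 11 → 34 → 17 → 52 → 26 → 13 → 40 → 20 → 10 → 5 → 16 → 8 → 4 → 2 → 1
Total steps = 88

88 steps


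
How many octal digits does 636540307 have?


636540307 in base 8 = 4574152623
Number of digits = 10

10 digits (base 8)


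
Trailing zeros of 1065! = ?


floor(1065/5) = 213
floor(1065/25) = 42
floor(1065/125) = 8
floor(1065/625) = 1
Total = 264

264 trailing zeros


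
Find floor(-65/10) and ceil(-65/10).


-65/10 = -6.5000
floor = -7
ceil = -6

floor = -7, ceil = -6


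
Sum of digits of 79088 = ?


7 + 9 + 0 + 8 + 8 = 32


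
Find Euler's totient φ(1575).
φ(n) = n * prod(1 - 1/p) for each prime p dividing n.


1575 = 3^2 × 5^2 × 7
Prime factors: 3, 5, 7
φ(1575) = 1575 × (1-1/3) × (1-1/5) × (1-1/7)
= 1575 × 2/3 × 4/5 × 6/7 = 720

φ(1575) = 720


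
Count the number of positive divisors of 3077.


3077 = 17^1 × 181^1
d(3077) = (1+1) × (1+1) = 4

4 divisors


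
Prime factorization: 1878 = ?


1878 / 2 = 939
939 / 3 = 313
313 / 313 = 1
1878 = 2 × 3 × 313


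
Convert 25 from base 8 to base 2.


25 (base 8) = 21 (decimal)
21 (decimal) = 10101 (base 2)


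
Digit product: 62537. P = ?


6 × 2 × 5 × 3 × 7 = 1260


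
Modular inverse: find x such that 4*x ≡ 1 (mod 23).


Use the extended Euclidean algorithm on (23, 4); each row r = 23*s + 4*t:
r=23, s=1, t=0
r=4, s=0, t=1
q=5: r=3, s=1, t=-5   [23*(1) + 4*(-5) = 3]
q=1: r=1, s=-1, t=6   [23*(-1) + 4*(6) = 1]
q=3: r=0, s=4, t=-23   [23*(4) + 4*(-23) = 0]
GCD = 1 with t = 6, so 4*(6) ≡ 1 (mod 23)
Inverse = 6 mod 23 = 6
Check: 4 * 6 = 24 ≡ 1 (mod 23)

4^(-1) ≡ 6 (mod 23)


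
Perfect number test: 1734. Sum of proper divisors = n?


Proper divisors of 1734: 1, 2, 3, 6, 17, 34, 51, 102, 289, 578, 867
Sum = 1 + 2 + 3 + 6 + 17 + 34 + 51 + 102 + 289 + 578 + 867 = 1950

No, 1734 is not perfect (1950 ≠ 1734)


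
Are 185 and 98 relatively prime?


Euclidean algorithm:
185 = 1 * 98 + 87
98 = 1 * 87 + 11
87 = 7 * 11 + 10
11 = 1 * 10 + 1
10 = 10 * 1 + 0
GCD(185, 98) = 1

Yes, coprime (GCD = 1)


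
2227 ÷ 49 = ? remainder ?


2227 = 49 * 45 + 22
Check: 2205 + 22 = 2227

q = 45, r = 22


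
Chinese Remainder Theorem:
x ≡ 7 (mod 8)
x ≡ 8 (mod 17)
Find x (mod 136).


M = 8*17 = 136
M1 = M/8 = 17, M2 = M/17 = 8
M1^(-1) mod 8 = 1, M2^(-1) mod 17 = 15
x = 7*17*1 + 8*8*15 = 1079
1079 mod 136 = 127
Check: 127 mod 8 = 7 ✓, 127 mod 17 = 8 ✓

x ≡ 127 (mod 136)


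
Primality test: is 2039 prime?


Check divisors up to sqrt(2039) = 45.1553
No divisors found.
2039 is prime.

Yes, 2039 is prime


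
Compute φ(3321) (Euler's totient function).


3321 = 3^4 × 41
Prime factors: 3, 41
φ(3321) = 3321 × (1-1/3) × (1-1/41)
= 3321 × 2/3 × 40/41 = 2160

φ(3321) = 2160


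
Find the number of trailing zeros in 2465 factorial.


floor(2465/5) = 493
floor(2465/25) = 98
floor(2465/125) = 19
floor(2465/625) = 3
Total = 613

613 trailing zeros


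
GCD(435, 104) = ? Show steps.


435 = 4 * 104 + 19
104 = 5 * 19 + 9
19 = 2 * 9 + 1
9 = 9 * 1 + 0
GCD = 1


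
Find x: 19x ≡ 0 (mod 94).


GCD(19, 94) = 1, unique solution
a^(-1) mod 94 = 5
x = 5 * 0 mod 94 = 0

x ≡ 0 (mod 94)


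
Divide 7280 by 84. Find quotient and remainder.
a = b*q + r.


7280 = 84 * 86 + 56
Check: 7224 + 56 = 7280

q = 86, r = 56


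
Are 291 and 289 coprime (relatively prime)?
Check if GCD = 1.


Euclidean algorithm:
291 = 1 * 289 + 2
289 = 144 * 2 + 1
2 = 2 * 1 + 0
GCD(291, 289) = 1

Yes, coprime (GCD = 1)


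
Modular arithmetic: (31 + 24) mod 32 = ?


31 + 24 = 55
55 mod 32 = 23


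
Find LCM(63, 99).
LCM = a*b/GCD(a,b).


GCD(63, 99) = 9
LCM = 63*99/9 = 6237/9 = 693

LCM = 693


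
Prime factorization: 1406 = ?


1406 / 2 = 703
703 / 19 = 37
37 / 37 = 1
1406 = 2 × 19 × 37


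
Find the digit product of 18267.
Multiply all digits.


1 × 8 × 2 × 6 × 7 = 672


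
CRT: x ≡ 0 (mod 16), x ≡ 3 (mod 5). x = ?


M = 16*5 = 80
M1 = M/16 = 5, M2 = M/5 = 16
M1^(-1) mod 16 = 13, M2^(-1) mod 5 = 1
x = 0*5*13 + 3*16*1 = 48
48 mod 80 = 48
Check: 48 mod 16 = 0 ✓, 48 mod 5 = 3 ✓

x ≡ 48 (mod 80)


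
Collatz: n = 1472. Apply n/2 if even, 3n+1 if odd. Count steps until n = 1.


1472 → 736 → 368 → 184 → 92 → 46 → 23 → 70 → 35 → 106 → 53 → 160 → 80 → 40 → 20 → 10 → 5 → 16 → 8 → 4 → 2 → 1
Total steps = 21

21 steps


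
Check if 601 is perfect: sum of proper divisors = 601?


Proper divisors of 601: 1
Sum = 1 = 1

No, 601 is not perfect (1 ≠ 601)


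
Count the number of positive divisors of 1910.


1910 = 2^1 × 5^1 × 191^1
d(1910) = (1+1) × (1+1) × (1+1) = 8

8 divisors


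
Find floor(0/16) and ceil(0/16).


0/16 = 0
floor = 0
ceil = 0

floor = 0, ceil = 0


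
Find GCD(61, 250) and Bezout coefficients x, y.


Tabular extended Euclidean (each row: r = 61*s + 250*t):
r=61, s=1, t=0
r=250, s=0, t=1
q=0: r=61, s=1, t=0   [61*(1) + 250*(0) = 61]
q=4: r=6, s=-4, t=1   [61*(-4) + 250*(1) = 6]
q=10: r=1, s=41, t=-10   [61*(41) + 250*(-10) = 1]
q=6: r=0, s=-250, t=61   [61*(-250) + 250*(61) = 0]
GCD = 1; from the row with r=1: x=41, y=-10
Check: 61*(41) + 250*(-10) = 2501 - 2500 = 1

GCD = 1, x = 41, y = -10


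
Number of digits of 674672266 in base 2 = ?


674672266 in base 2 = 101000001101101010111010001010
Number of digits = 30

30 digits (base 2)


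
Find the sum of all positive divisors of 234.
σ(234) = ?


Divisors of 234: 1, 2, 3, 6, 9, 13, 18, 26, 39, 78, 117, 234
Sum = 1 + 2 + 3 + 6 + 9 + 13 + 18 + 26 + 39 + 78 + 117 + 234 = 546

σ(234) = 546


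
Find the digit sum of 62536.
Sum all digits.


6 + 2 + 5 + 3 + 6 = 22


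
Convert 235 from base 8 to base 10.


235 (base 8) = 157 (decimal)
157 (decimal) = 157 (base 10)


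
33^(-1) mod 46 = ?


Use the extended Euclidean algorithm on (46, 33); each row r = 46*s + 33*t:
r=46, s=1, t=0
r=33, s=0, t=1
q=1: r=13, s=1, t=-1   [46*(1) + 33*(-1) = 13]
q=2: r=7, s=-2, t=3   [46*(-2) + 33*(3) = 7]
q=1: r=6, s=3, t=-4   [46*(3) + 33*(-4) = 6]
q=1: r=1, s=-5, t=7   [46*(-5) + 33*(7) = 1]
q=6: r=0, s=33, t=-46   [46*(33) + 33*(-46) = 0]
GCD = 1 with t = 7, so 33*(7) ≡ 1 (mod 46)
Inverse = 7 mod 46 = 7
Check: 33 * 7 = 231 ≡ 1 (mod 46)

33^(-1) ≡ 7 (mod 46)


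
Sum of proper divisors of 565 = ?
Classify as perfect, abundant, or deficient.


Proper divisors: 1, 5, 113
Sum = 1 + 5 + 113 = 119
119 < 565 → deficient

s(565) = 119 (deficient)


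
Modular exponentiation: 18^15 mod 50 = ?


18^1 mod 50 = 18
18^2 mod 50 = 24
18^3 mod 50 = 32
18^4 mod 50 = 26
18^5 mod 50 = 18
18^6 mod 50 = 24
18^7 mod 50 = 32
18^8 mod 50 = 26
18^9 mod 50 = 18
18^10 mod 50 = 24
18^11 mod 50 = 32
18^12 mod 50 = 26
18^13 mod 50 = 18
18^14 mod 50 = 24
18^15 mod 50 = 32


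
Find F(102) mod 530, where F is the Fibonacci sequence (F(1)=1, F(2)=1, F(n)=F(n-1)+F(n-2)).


F(k) mod 530 for k=1..102:
1, 1, 2, 3, 5, 8, 13, 21, 34, 55, 89, 144, 233, 377, 80, 457, 7, 464, 471, 405, 346, 221, 37, 258, 295, 23, 318, 341, 129, 470, 69, 9, 78, 87, 165, 252, 417, 139, 26, 165, 191, 356, 17, 373, 390, 233, 93, 326, 419, 215, 104, 319, 423, 212, 105, 317, 422, 209, 101, 310, 411, 191, 72, 263, 335, 68, 403, 471, 344, 285, 99, 384, 483, 337, 290, 97, 387, 484, 341, 295, 106, 401, 507, 378, 355, 203, 28, 231, 259, 490, 219, 179, 398, 47, 445, 492, 407, 369, 246, 85, 331, 416
F(102) mod 530 = 416


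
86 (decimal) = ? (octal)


86 (base 10) = 86 (decimal)
86 (decimal) = 126 (base 8)


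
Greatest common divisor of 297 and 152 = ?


297 = 1 * 152 + 145
152 = 1 * 145 + 7
145 = 20 * 7 + 5
7 = 1 * 5 + 2
5 = 2 * 2 + 1
2 = 2 * 1 + 0
GCD = 1


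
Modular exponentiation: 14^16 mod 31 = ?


14^1 mod 31 = 14
14^2 mod 31 = 10
14^3 mod 31 = 16
14^4 mod 31 = 7
14^5 mod 31 = 5
14^6 mod 31 = 8
14^7 mod 31 = 19
14^8 mod 31 = 18
14^9 mod 31 = 4
14^10 mod 31 = 25
14^11 mod 31 = 9
14^12 mod 31 = 2
14^13 mod 31 = 28
14^14 mod 31 = 20
14^15 mod 31 = 1
14^16 mod 31 = 14


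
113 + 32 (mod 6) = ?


113 + 32 = 145
145 mod 6 = 1


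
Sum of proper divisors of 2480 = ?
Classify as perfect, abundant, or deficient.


Proper divisors: 1, 2, 4, 5, 8, 10, 16, 20, 31, 40, 62, 80, 124, 155, 248, 310, 496, 620, 1240
Sum = 1 + 2 + 4 + 5 + 8 + 10 + 16 + 20 + 31 + 40 + 62 + 80 + 124 + 155 + 248 + 310 + 496 + 620 + 1240 = 3472
3472 > 2480 → abundant

s(2480) = 3472 (abundant)


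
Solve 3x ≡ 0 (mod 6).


GCD(3, 6) = 3 divides 0
Divide: 1x ≡ 0 (mod 2)
x ≡ 0 (mod 2)


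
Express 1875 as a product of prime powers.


1875 / 3 = 625
625 / 5 = 125
125 / 5 = 25
25 / 5 = 5
5 / 5 = 1
1875 = 3 × 5^4


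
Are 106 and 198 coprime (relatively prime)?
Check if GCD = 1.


Euclidean algorithm:
198 = 1 * 106 + 92
106 = 1 * 92 + 14
92 = 6 * 14 + 8
14 = 1 * 8 + 6
8 = 1 * 6 + 2
6 = 3 * 2 + 0
GCD(106, 198) = 2

No, not coprime (GCD = 2)


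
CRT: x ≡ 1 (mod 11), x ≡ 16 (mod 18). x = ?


M = 11*18 = 198
M1 = M/11 = 18, M2 = M/18 = 11
M1^(-1) mod 11 = 8, M2^(-1) mod 18 = 5
x = 1*18*8 + 16*11*5 = 1024
1024 mod 198 = 34
Check: 34 mod 11 = 1 ✓, 34 mod 18 = 16 ✓

x ≡ 34 (mod 198)


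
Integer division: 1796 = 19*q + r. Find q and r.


1796 = 19 * 94 + 10
Check: 1786 + 10 = 1796

q = 94, r = 10


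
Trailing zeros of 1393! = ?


floor(1393/5) = 278
floor(1393/25) = 55
floor(1393/125) = 11
floor(1393/625) = 2
Total = 346

346 trailing zeros


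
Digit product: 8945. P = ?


8 × 9 × 4 × 5 = 1440


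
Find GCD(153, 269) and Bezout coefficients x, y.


Tabular extended Euclidean (each row: r = 153*s + 269*t):
r=153, s=1, t=0
r=269, s=0, t=1
q=0: r=153, s=1, t=0   [153*(1) + 269*(0) = 153]
q=1: r=116, s=-1, t=1   [153*(-1) + 269*(1) = 116]
q=1: r=37, s=2, t=-1   [153*(2) + 269*(-1) = 37]
q=3: r=5, s=-7, t=4   [153*(-7) + 269*(4) = 5]
q=7: r=2, s=51, t=-29   [153*(51) + 269*(-29) = 2]
q=2: r=1, s=-109, t=62   [153*(-109) + 269*(62) = 1]
q=2: r=0, s=269, t=-153   [153*(269) + 269*(-153) = 0]
GCD = 1; from the row with r=1: x=-109, y=62
Check: 153*(-109) + 269*(62) = -16677 + 16678 = 1

GCD = 1, x = -109, y = 62


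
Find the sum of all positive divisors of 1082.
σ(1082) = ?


Divisors of 1082: 1, 2, 541, 1082
Sum = 1 + 2 + 541 + 1082 = 1626

σ(1082) = 1626


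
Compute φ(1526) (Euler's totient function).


1526 = 2 × 7 × 109
Prime factors: 2, 7, 109
φ(1526) = 1526 × (1-1/2) × (1-1/7) × (1-1/109)
= 1526 × 1/2 × 6/7 × 108/109 = 648

φ(1526) = 648


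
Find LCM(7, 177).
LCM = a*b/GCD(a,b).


GCD(7, 177) = 1
LCM = 7*177/1 = 1239/1 = 1239

LCM = 1239


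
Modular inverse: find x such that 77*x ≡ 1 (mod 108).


Use the extended Euclidean algorithm on (108, 77); each row r = 108*s + 77*t:
r=108, s=1, t=0
r=77, s=0, t=1
q=1: r=31, s=1, t=-1   [108*(1) + 77*(-1) = 31]
q=2: r=15, s=-2, t=3   [108*(-2) + 77*(3) = 15]
q=2: r=1, s=5, t=-7   [108*(5) + 77*(-7) = 1]
q=15: r=0, s=-77, t=108   [108*(-77) + 77*(108) = 0]
GCD = 1 with t = -7, so 77*(-7) ≡ 1 (mod 108)
Inverse = -7 mod 108 = 101
Check: 77 * 101 = 7777 ≡ 1 (mod 108)

77^(-1) ≡ 101 (mod 108)


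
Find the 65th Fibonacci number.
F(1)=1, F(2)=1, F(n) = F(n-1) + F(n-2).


Sequence: 1, 1, 2, 3, 5, 8, 13, 21, 34, 55, 89, 144, 233, 377, 610, 987, 1597, 2584, 4181, 6765, 10946, 17711, 28657, 46368, 75025, 121393, 196418, 317811, 514229, 832040, 1346269, 2178309, 3524578, 5702887, 9227465, 14930352, 24157817, 39088169, 63245986, 102334155, 165580141, 267914296, 433494437, 701408733, 1134903170, 1836311903, 2971215073, 4807526976, 7778742049, 12586269025, 20365011074, 32951280099, 53316291173, 86267571272, 139583862445, 225851433717, 365435296162, 591286729879, 956722026041, 1548008755920, 2504730781961, 4052739537881, 6557470319842, 10610209857723, 17167680177565
F(65) = 17167680177565


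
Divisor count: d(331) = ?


331 = 331^1
d(331) = (1+1) = 2

2 divisors


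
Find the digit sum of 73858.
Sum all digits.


7 + 3 + 8 + 5 + 8 = 31


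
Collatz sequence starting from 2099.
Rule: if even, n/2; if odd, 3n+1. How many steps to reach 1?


2099 → 6298 → 3149 → 9448 → 4724 → 2362 → 1181 → 3544 → 1772 → 886 → 443 → 1330 → 665 → 1996 → 998 → 499 → 1498 → 749 → 2248 → 1124 → 562 → 281 → 844 → 422 → 211 → 634 → 317 → 952 → 476 → 238 → 119 → 358 → 179 → 538 → 269 → 808 → 404 → 202 → 101 → 304 → 152 → 76 → 38 → 19 → 58 → 29 → 88 → 44 → 22 → 11 → 34 → 17 → 52 → 26 → 13 → 40 → 20 → 10 → 5 → 16 → 8 → 4 → 2 → 1
Total steps = 63

63 steps


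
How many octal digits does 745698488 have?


745698488 in base 8 = 5434472270
Number of digits = 10

10 digits (base 8)


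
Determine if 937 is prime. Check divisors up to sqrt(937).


Check divisors up to sqrt(937) = 30.6105
No divisors found.
937 is prime.

Yes, 937 is prime


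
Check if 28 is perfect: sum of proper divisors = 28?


Proper divisors of 28: 1, 2, 4, 7, 14
Sum = 1 + 2 + 4 + 7 + 14 = 28

Yes, 28 is perfect (28 = 28)


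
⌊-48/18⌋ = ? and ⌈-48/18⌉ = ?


-48/18 = -2.6667
floor = -3
ceil = -2

floor = -3, ceil = -2


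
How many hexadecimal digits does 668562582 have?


668562582 in base 16 = 27D97496
Number of digits = 8

8 digits (base 16)


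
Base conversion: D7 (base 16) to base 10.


D7 (base 16) = 215 (decimal)
215 (decimal) = 215 (base 10)


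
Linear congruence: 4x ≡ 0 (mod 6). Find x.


GCD(4, 6) = 2 divides 0
Divide: 2x ≡ 0 (mod 3)
x ≡ 0 (mod 3)


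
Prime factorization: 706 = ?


706 / 2 = 353
353 / 353 = 1
706 = 2 × 353


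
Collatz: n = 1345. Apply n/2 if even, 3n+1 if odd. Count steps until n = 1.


1345 → 4036 → 2018 → 1009 → 3028 → 1514 → 757 → 2272 → 1136 → 568 → 284 → 142 → 71 → 214 → 107 → 322 → 161 → 484 → 242 → 121 → 364 → 182 → 91 → 274 → 137 → 412 → 206 → 103 → 310 → 155 → 466 → 233 → 700 → 350 → 175 → 526 → 263 → 790 → 395 → 1186 → 593 → 1780 → 890 → 445 → 1336 → 668 → 334 → 167 → 502 → 251 → 754 → 377 → 1132 → 566 → 283 → 850 → 425 → 1276 → 638 → 319 → 958 → 479 → 1438 → 719 → 2158 → 1079 → 3238 → 1619 → 4858 → 2429 → 7288 → 3644 → 1822 → 911 → 2734 → 1367 → 4102 → 2051 → 6154 → 3077 → 9232 → 4616 → 2308 → 1154 → 577 → 1732 → 866 → 433 → 1300 → 650 → 325 → 976 → 488 → 244 → 122 → 61 → 184 → 92 → 46 → 23 → 70 → 35 → 106 → 53 → 160 → 80 → 40 → 20 → 10 → 5 → 16 → 8 → 4 → 2 → 1
Total steps = 114

114 steps


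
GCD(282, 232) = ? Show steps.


282 = 1 * 232 + 50
232 = 4 * 50 + 32
50 = 1 * 32 + 18
32 = 1 * 18 + 14
18 = 1 * 14 + 4
14 = 3 * 4 + 2
4 = 2 * 2 + 0
GCD = 2


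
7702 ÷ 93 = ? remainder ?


7702 = 93 * 82 + 76
Check: 7626 + 76 = 7702

q = 82, r = 76


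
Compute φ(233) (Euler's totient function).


233 = 233
Prime factors: 233
φ(233) = 233 × (1-1/233)
= 233 × 232/233 = 232

φ(233) = 232


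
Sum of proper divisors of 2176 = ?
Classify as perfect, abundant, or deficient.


Proper divisors: 1, 2, 4, 8, 16, 17, 32, 34, 64, 68, 128, 136, 272, 544, 1088
Sum = 1 + 2 + 4 + 8 + 16 + 17 + 32 + 34 + 64 + 68 + 128 + 136 + 272 + 544 + 1088 = 2414
2414 > 2176 → abundant

s(2176) = 2414 (abundant)


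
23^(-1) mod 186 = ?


Use the extended Euclidean algorithm on (186, 23); each row r = 186*s + 23*t:
r=186, s=1, t=0
r=23, s=0, t=1
q=8: r=2, s=1, t=-8   [186*(1) + 23*(-8) = 2]
q=11: r=1, s=-11, t=89   [186*(-11) + 23*(89) = 1]
q=2: r=0, s=23, t=-186   [186*(23) + 23*(-186) = 0]
GCD = 1 with t = 89, so 23*(89) ≡ 1 (mod 186)
Inverse = 89 mod 186 = 89
Check: 23 * 89 = 2047 ≡ 1 (mod 186)

23^(-1) ≡ 89 (mod 186)


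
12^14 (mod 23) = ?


12^1 mod 23 = 12
12^2 mod 23 = 6
12^3 mod 23 = 3
12^4 mod 23 = 13
12^5 mod 23 = 18
12^6 mod 23 = 9
12^7 mod 23 = 16
12^8 mod 23 = 8
12^9 mod 23 = 4
12^10 mod 23 = 2
12^11 mod 23 = 1
12^12 mod 23 = 12
12^13 mod 23 = 6
12^14 mod 23 = 3


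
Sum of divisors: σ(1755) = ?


Divisors of 1755: 1, 3, 5, 9, 13, 15, 27, 39, 45, 65, 117, 135, 195, 351, 585, 1755
Sum = 1 + 3 + 5 + 9 + 13 + 15 + 27 + 39 + 45 + 65 + 117 + 135 + 195 + 351 + 585 + 1755 = 3360

σ(1755) = 3360


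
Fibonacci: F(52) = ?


Sequence: 1, 1, 2, 3, 5, 8, 13, 21, 34, 55, 89, 144, 233, 377, 610, 987, 1597, 2584, 4181, 6765, 10946, 17711, 28657, 46368, 75025, 121393, 196418, 317811, 514229, 832040, 1346269, 2178309, 3524578, 5702887, 9227465, 14930352, 24157817, 39088169, 63245986, 102334155, 165580141, 267914296, 433494437, 701408733, 1134903170, 1836311903, 2971215073, 4807526976, 7778742049, 12586269025, 20365011074, 32951280099
F(52) = 32951280099


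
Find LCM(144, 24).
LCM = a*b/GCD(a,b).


GCD(144, 24) = 24
LCM = 144*24/24 = 3456/24 = 144

LCM = 144


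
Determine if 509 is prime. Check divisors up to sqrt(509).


Check divisors up to sqrt(509) = 22.5610
No divisors found.
509 is prime.

Yes, 509 is prime


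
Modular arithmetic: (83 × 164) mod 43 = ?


83 × 164 = 13612
13612 mod 43 = 24


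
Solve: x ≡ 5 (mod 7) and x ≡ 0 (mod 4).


M = 7*4 = 28
M1 = M/7 = 4, M2 = M/4 = 7
M1^(-1) mod 7 = 2, M2^(-1) mod 4 = 3
x = 5*4*2 + 0*7*3 = 40
40 mod 28 = 12
Check: 12 mod 7 = 5 ✓, 12 mod 4 = 0 ✓

x ≡ 12 (mod 28)


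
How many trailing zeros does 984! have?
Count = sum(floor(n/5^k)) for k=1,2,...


floor(984/5) = 196
floor(984/25) = 39
floor(984/125) = 7
floor(984/625) = 1
Total = 243

243 trailing zeros


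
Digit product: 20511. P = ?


2 × 0 × 5 × 1 × 1 = 0


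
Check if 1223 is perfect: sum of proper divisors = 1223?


Proper divisors of 1223: 1
Sum = 1 = 1

No, 1223 is not perfect (1 ≠ 1223)


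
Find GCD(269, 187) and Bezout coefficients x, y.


Tabular extended Euclidean (each row: r = 269*s + 187*t):
r=269, s=1, t=0
r=187, s=0, t=1
q=1: r=82, s=1, t=-1   [269*(1) + 187*(-1) = 82]
q=2: r=23, s=-2, t=3   [269*(-2) + 187*(3) = 23]
q=3: r=13, s=7, t=-10   [269*(7) + 187*(-10) = 13]
q=1: r=10, s=-9, t=13   [269*(-9) + 187*(13) = 10]
q=1: r=3, s=16, t=-23   [269*(16) + 187*(-23) = 3]
q=3: r=1, s=-57, t=82   [269*(-57) + 187*(82) = 1]
q=3: r=0, s=187, t=-269   [269*(187) + 187*(-269) = 0]
GCD = 1; from the row with r=1: x=-57, y=82
Check: 269*(-57) + 187*(82) = -15333 + 15334 = 1

GCD = 1, x = -57, y = 82


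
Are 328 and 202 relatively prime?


Euclidean algorithm:
328 = 1 * 202 + 126
202 = 1 * 126 + 76
126 = 1 * 76 + 50
76 = 1 * 50 + 26
50 = 1 * 26 + 24
26 = 1 * 24 + 2
24 = 12 * 2 + 0
GCD(328, 202) = 2

No, not coprime (GCD = 2)


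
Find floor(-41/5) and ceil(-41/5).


-41/5 = -8.2000
floor = -9
ceil = -8

floor = -9, ceil = -8


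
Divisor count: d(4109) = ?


4109 = 7^1 × 587^1
d(4109) = (1+1) × (1+1) = 4

4 divisors


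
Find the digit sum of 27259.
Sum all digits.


2 + 7 + 2 + 5 + 9 = 25


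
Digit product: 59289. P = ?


5 × 9 × 2 × 8 × 9 = 6480


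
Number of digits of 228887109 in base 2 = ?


228887109 in base 2 = 1101101001001000101001000101
Number of digits = 28

28 digits (base 2)


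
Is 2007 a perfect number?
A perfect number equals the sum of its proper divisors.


Proper divisors of 2007: 1, 3, 9, 223, 669
Sum = 1 + 3 + 9 + 223 + 669 = 905

No, 2007 is not perfect (905 ≠ 2007)


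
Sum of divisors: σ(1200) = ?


Divisors of 1200: 1, 2, 3, 4, 5, 6, 8, 10, 12, 15, 16, 20, 24, 25, 30, 40, 48, 50, 60, 75, 80, 100, 120, 150, 200, 240, 300, 400, 600, 1200
Sum = 1 + 2 + 3 + 4 + 5 + 6 + 8 + 10 + 12 + 15 + 16 + 20 + 24 + 25 + 30 + 40 + 48 + 50 + 60 + 75 + 80 + 100 + 120 + 150 + 200 + 240 + 300 + 400 + 600 + 1200 = 3844

σ(1200) = 3844


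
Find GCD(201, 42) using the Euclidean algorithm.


201 = 4 * 42 + 33
42 = 1 * 33 + 9
33 = 3 * 9 + 6
9 = 1 * 6 + 3
6 = 2 * 3 + 0
GCD = 3
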